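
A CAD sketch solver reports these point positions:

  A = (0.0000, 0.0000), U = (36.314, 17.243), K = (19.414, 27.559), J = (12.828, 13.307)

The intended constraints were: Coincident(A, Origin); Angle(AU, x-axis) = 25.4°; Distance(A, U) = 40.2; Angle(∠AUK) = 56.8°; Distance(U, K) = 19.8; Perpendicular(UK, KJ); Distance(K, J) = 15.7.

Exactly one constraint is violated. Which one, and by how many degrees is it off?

Perpendicular(UK, KJ) — off by 6.60°.

A = (0.00, 0.00) ✓; AU at 25.40° ✓; |AU| = 40.20 ✓; ∠AUK = 56.80° ✓; |UK| = 19.80 ✓; ∠(UK, KJ) = 96.60° ✗; |KJ| = 15.70 ✓.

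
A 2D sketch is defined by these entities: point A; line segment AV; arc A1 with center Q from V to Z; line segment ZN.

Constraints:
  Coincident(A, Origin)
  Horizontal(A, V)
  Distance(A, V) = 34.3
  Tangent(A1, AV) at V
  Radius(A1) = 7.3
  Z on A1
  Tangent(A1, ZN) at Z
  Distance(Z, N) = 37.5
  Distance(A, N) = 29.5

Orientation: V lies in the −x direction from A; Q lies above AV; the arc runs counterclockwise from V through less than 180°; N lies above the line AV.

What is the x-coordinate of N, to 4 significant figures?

-3.093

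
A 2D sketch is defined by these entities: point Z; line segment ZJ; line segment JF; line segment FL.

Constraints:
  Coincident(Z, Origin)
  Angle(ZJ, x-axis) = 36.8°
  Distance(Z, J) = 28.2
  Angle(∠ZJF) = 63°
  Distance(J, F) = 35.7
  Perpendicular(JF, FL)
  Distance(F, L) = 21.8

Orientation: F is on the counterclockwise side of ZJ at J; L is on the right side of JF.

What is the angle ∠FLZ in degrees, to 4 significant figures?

26.01°

Z is at the origin; ZJ runs at 36.8° with length 28.2, so J = 28.2·(cos 36.8°, sin 36.8°) = (22.58, 16.89). ∠ZJF = 63.0°, so JF runs at 36.8° + (180° − 63.0°) = 153.8° from the x-axis; with |JF| = 35.7, F = J + 35.7·(cos 153.8°, sin 153.8°) = (-9.451, 32.65). JF is perpendicular to FL; with |FL| = 21.8 on the right of JF, L = F + 21.8·(0.4415, 0.8973) = (0.1733, 52.21). Then cos ∠FLZ = LF·LZ / (|LF||LZ|), giving 26.01°.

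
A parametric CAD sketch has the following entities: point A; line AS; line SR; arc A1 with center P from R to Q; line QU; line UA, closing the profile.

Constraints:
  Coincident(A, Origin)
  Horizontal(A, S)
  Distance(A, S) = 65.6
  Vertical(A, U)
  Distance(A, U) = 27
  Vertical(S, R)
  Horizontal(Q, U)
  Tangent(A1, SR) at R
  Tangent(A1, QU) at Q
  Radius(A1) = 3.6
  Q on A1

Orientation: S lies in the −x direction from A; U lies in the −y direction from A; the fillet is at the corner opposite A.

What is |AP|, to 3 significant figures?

66.3

A is at the origin; AS is horizontal with |AS| = 65.6 and S on the −x side, so S = (-65.6, 0.00). A and U share the same x with |AU| = 27.0 and U on the −y side, so U = (0.00, -27.0). The virtual corner opposite A is at (-65.6, -27.0). A1 meets SR tangentially, so PR is at right angles to SR and tangency of A1 to QU means the radius PQ is perpendicular to QU, with radius 3.6, so the center P sits 3.6 in from both sides at P = (-62.0, -23.4). Then |AP| = |P − A| = 66.3.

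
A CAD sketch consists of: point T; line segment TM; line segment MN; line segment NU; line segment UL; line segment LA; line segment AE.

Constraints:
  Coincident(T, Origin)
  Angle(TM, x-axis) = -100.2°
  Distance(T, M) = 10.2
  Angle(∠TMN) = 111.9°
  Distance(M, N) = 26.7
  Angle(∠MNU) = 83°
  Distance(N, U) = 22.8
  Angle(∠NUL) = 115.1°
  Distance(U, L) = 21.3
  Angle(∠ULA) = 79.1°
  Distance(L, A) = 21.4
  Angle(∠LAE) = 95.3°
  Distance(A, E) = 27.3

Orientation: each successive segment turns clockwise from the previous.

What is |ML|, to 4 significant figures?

29.48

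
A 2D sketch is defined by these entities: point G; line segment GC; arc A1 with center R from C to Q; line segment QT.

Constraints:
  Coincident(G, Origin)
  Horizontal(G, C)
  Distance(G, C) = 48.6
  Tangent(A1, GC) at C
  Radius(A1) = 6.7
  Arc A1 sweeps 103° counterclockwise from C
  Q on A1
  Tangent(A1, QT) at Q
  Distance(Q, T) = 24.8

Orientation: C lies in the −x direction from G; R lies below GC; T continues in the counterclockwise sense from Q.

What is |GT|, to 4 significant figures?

59.19

On A1, C sits at bearing 90° from R; a 103° counterclockwise sweep puts Q at bearing 193°, so Q = R + 6.7·(cos 193°, sin 193°) = (-55.13, -8.207). Tangency of A1 to QT means the radius RQ is perpendicular to QT, so QT runs along (−sin 193°, cos 193°); with |QT| = 24.8, T = (-49.55, -32.37). Then |GT| = |T − G| = 59.19.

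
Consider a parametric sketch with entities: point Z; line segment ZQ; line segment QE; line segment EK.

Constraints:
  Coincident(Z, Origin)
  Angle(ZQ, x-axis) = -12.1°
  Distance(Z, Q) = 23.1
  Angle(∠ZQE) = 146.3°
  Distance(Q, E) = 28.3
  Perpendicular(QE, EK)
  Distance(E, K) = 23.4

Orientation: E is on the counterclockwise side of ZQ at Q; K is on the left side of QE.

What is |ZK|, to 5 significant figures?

48.682

Z is at the origin; ZQ runs at -12.1° with length 23.1, so Q = 23.1·(cos -12.1°, sin -12.1°) = (22.587, -4.8422). ∠ZQE = 146.3°, so QE runs at -12.1° + (180° − 146.3°) = 21.600° from the x-axis; with |QE| = 28.3, E = Q + 28.3·(cos 21.600°, sin 21.600°) = (48.899, 5.5757). QE is perpendicular to EK; with |EK| = 23.4 on the left of QE, K = E + 23.4·(-0.36812, 0.92978) = (40.285, 27.333). Then |ZK| = |K − Z| = 48.682.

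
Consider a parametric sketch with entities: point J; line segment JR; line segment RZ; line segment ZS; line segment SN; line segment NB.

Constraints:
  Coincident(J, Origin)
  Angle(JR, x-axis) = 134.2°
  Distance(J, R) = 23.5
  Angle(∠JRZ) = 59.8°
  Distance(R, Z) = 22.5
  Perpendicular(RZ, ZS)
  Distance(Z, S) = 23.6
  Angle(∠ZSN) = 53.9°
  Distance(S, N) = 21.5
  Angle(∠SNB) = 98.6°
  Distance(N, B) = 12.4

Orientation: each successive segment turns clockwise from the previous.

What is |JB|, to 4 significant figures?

20.40

J is at the origin; JR runs at 134.2° with length 23.5, so R = (-16.38, 16.85). ∠JRZ = 59.8° gives RZ at 14.00° from the x-axis; with |RZ| = 22.5, Z = (5.448, 22.29). RZ ⟂ ZS, so ZS runs at -76.00°; with |ZS| = 23.6, S = (11.16, -0.6083). ∠ZSN = 53.9° gives SN at 157.9° from the x-axis; with |SN| = 21.5, N = (-8.763, 7.480). ∠SNB = 98.6° gives NB at 76.50° from the x-axis; with |NB| = 12.4, B = (-5.868, 19.54). Then |JB| = |B − J| = 20.40.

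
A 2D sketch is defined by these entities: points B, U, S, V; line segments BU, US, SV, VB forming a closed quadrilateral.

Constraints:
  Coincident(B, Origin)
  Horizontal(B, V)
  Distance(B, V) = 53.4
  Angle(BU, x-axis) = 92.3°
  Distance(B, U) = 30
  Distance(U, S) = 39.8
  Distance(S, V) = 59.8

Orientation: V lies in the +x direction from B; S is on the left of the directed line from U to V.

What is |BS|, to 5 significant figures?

62.500

Checks: |US| = 39.80 ✓; |SV| = 59.80 ✓.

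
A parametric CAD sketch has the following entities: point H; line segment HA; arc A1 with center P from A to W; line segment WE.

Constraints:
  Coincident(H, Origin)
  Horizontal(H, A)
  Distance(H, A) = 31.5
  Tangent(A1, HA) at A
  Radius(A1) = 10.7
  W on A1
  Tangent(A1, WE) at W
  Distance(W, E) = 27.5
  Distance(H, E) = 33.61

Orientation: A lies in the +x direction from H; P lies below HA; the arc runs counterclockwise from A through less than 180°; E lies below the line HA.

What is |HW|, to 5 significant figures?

22.613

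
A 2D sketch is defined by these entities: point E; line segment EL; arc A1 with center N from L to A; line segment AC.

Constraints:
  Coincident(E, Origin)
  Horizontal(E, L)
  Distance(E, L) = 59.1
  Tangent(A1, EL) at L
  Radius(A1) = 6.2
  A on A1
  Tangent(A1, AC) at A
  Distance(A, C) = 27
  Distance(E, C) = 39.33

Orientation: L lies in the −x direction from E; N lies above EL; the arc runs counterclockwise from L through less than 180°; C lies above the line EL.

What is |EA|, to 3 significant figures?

55.1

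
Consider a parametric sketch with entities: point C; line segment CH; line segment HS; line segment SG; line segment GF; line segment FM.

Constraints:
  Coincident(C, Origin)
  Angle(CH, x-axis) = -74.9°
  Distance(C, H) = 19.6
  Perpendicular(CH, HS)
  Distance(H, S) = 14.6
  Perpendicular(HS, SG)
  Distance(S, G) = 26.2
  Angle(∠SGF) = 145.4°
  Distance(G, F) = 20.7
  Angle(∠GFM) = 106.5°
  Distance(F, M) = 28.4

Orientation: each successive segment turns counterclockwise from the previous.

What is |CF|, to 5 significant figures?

23.810

The perpendicularity gives SG at right angles to HS, so SG runs at 105.10°; with |SG| = 26.2, G = (12.377, 10.175). ∠SGF = 145.4° gives GF at 139.70° from the x-axis; with |GF| = 20.7, F = (-3.4107, 23.564). Then |CF| = |F − C| = 23.810.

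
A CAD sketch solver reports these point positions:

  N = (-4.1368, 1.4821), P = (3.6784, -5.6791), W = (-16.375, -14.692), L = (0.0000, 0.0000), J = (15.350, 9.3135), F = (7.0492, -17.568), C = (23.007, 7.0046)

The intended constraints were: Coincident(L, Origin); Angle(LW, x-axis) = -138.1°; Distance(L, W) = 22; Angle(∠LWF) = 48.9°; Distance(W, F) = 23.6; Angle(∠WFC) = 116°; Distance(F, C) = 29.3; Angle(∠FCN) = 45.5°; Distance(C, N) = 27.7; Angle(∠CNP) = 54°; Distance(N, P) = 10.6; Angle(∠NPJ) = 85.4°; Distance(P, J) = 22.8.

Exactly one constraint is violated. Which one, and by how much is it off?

Distance(P, J) = 22.8 — off by 3.80.

L = (0.00, 0.00) ✓; LW at -138.1° ✓; |LW| = 22.00 ✓; ∠LWF = 48.90° ✓; |WF| = 23.60 ✓; ∠WFC = 116.0° ✓; |FC| = 29.30 ✓; ∠FCN = 45.50° ✓; |CN| = 27.70 ✓; ∠CNP = 54.00° ✓; |NP| = 10.60 ✓; ∠NPJ = 85.40° ✓; |PJ| = 19.00 ✗.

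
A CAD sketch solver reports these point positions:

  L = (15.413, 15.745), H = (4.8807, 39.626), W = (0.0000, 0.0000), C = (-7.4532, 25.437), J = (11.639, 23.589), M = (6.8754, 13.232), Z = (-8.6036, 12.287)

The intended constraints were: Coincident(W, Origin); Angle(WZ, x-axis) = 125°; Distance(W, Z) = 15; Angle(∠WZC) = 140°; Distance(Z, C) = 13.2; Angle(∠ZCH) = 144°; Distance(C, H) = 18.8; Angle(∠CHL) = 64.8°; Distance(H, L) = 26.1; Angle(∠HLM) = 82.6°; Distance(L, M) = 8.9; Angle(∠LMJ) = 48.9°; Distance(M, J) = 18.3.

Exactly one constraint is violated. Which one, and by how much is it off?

Distance(M, J) = 18.3 — off by 6.90.

W = (0.00, 0.00) ✓; WZ at 125.0° ✓; |WZ| = 15.00 ✓; ∠WZC = 140.0° ✓; |ZC| = 13.20 ✓; ∠ZCH = 144.0° ✓; |CH| = 18.80 ✓; ∠CHL = 64.80° ✓; |HL| = 26.10 ✓; ∠HLM = 82.60° ✓; |LM| = 8.900 ✓; ∠LMJ = 48.90° ✓; |MJ| = 11.40 ✗.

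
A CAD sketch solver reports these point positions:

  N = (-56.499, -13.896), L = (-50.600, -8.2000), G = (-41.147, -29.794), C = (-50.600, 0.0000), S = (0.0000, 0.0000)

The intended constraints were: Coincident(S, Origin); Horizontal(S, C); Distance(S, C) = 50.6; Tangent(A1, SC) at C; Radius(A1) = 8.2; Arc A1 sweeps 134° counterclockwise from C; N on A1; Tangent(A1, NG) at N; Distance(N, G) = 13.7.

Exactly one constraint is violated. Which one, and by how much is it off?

Distance(N, G) = 13.7 — off by 8.40.

S = (0.00, 0.00) ✓; S.y = 0.00, C.y = 0.00 ✓; |SC| = 50.60 ✓; ∠(LC, CS) = 90.00° ✓; |LC| = 8.200 ✓; bearing(L→N) − bearing(L→C) = 134.0° ✓; |LN| = 8.200 ✓; ∠(LN, NG) = 90.00° ✓; |NG| = 22.10 ✗.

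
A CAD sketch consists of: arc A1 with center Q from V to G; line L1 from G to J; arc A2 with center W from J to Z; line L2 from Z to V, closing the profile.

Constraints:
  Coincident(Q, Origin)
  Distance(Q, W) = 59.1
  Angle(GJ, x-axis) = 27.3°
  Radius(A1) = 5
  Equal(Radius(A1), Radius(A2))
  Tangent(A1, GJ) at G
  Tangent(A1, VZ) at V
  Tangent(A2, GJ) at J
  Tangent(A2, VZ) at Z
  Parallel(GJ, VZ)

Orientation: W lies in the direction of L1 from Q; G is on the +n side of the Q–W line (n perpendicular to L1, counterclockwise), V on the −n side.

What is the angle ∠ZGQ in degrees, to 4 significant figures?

80.40°

The slot axis is L1's direction at 27.3°, so u = (cos 27.3°, sin 27.3°) = (0.8886, 0.4586) and n = (−sin 27.3°, cos 27.3°) = (-0.4586, 0.8886). Q is at the origin and W lies 59.1 along u from Q, so W = 59.1·u = (52.52, 27.11). Tangency of A1 to both parallel lines with radius 5.0 puts G and V at Q ± 5.0·n: G = (-2.293, 4.443), V = (2.293, -4.443). Equal radii place J and Z the same way about W: J = W + 5.0·n = (50.22, 31.55), Z = W − 5.0·n = (54.81, 22.66). Then cos ∠ZGQ = GZ·GQ / (|GZ||GQ|), giving 80.40°.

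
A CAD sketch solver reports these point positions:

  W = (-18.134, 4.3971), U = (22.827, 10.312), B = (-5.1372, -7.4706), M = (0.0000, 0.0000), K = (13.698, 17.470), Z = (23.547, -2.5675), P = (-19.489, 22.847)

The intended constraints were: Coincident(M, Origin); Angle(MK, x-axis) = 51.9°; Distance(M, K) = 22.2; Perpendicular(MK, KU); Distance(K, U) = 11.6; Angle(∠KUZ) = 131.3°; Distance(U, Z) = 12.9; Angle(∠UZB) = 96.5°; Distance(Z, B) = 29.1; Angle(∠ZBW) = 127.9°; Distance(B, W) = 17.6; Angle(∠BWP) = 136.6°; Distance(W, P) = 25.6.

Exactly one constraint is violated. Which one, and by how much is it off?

Distance(W, P) = 25.6 — off by 7.10.

M = (0.00, 0.00) ✓; MK at 51.90° ✓; |MK| = 22.20 ✓; ∠(MK, KU) = 90.00° ✓; |KU| = 11.60 ✓; ∠KUZ = 131.3° ✓; |UZ| = 12.90 ✓; ∠UZB = 96.50° ✓; |ZB| = 29.10 ✓; ∠ZBW = 127.9° ✓; |BW| = 17.60 ✓; ∠BWP = 136.6° ✓; |WP| = 18.50 ✗.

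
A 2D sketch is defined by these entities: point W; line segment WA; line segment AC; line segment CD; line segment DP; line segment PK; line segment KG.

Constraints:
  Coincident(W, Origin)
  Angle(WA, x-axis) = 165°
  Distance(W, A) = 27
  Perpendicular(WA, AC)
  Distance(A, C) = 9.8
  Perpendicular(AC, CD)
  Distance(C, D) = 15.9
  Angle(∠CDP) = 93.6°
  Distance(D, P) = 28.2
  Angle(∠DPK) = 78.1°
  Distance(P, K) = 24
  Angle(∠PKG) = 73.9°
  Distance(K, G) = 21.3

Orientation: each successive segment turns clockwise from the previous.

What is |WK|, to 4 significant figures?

36.27

W is at the origin; WA runs at 165.0° with length 27.0, so A = (-26.08, 6.988). The perpendicularity gives AC at right angles to WA, so AC runs at 75.00°; with |AC| = 9.8, C = (-23.54, 16.45). The perpendicularity gives CD at right angles to AC, so CD runs at -15.00°; with |CD| = 15.9, D = (-8.185, 12.34). ∠CDP = 93.6° gives DP at -101.4° from the x-axis; with |DP| = 28.2, P = (-13.76, -15.30). ∠DPK = 78.1° gives PK at 156.7° from the x-axis; with |PK| = 24.0, K = (-35.80, -5.812). Then |WK| = |K − W| = 36.27.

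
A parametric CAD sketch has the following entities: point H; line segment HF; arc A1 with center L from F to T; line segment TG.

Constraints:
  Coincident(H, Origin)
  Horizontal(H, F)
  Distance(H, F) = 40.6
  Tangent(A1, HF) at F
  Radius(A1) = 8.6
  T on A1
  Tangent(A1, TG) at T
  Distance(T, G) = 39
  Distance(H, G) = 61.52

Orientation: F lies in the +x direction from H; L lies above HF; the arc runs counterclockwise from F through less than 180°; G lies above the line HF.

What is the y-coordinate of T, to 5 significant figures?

11.012

H is at the origin; HF is horizontal with |HF| = 40.6 and F on the +x side, so F = (40.600, 0.0000). A1 meets HF tangentially, so LF is at right angles to HF, so L = F + (0, 8.6) = (40.600, 8.6000). Since LT ⟂ TG (tangency), |LG| = √(8.6² + 39.0²) = 39.937 regardless of where T sits on A1. So G lies on both circle(H, 61.52) and circle(L, 39.937); the above-HF intersection is G = (37.916, 48.447). T is the foot of the tangent from G: T = (48.855, 11.012).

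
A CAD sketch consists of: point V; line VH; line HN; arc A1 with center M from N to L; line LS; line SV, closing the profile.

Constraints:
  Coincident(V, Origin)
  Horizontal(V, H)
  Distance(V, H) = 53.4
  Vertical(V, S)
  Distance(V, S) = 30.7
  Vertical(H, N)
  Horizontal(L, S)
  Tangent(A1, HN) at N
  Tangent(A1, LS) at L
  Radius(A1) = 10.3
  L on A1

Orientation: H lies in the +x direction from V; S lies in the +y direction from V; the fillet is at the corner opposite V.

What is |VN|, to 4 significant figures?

57.16

The virtual corner opposite V is at (53.40, 30.70). Tangency of A1 to HN means the radius MN is perpendicular to HN and since A1 is tangent to LS there, ML ⟂ LS, with radius 10.3, so the center M sits 10.3 in from both sides at M = (43.10, 20.40). That places the tangent points at N = (53.40, 20.40) on HN and L = (43.10, 30.70) on LS. Then |VN| = |N − V| = 57.16.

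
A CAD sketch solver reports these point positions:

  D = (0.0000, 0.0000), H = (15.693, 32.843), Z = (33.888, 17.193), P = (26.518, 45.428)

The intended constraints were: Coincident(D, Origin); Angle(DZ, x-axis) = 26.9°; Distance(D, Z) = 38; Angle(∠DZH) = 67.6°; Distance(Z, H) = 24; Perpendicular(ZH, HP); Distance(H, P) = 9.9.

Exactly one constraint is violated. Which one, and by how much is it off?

Distance(H, P) = 9.9 — off by 6.70.

D = (0.00, 0.00) ✓; DZ at 26.90° ✓; |DZ| = 38.00 ✓; ∠DZH = 67.60° ✓; |ZH| = 24.00 ✓; ∠(ZH, HP) = 90.00° ✓; |HP| = 16.60 ✗.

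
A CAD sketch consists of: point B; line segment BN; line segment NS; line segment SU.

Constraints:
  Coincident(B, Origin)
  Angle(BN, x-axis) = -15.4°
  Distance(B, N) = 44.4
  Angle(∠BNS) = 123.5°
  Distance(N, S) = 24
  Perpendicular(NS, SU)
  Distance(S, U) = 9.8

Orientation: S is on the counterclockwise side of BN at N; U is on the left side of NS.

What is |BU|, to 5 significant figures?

55.624

B is at the origin; BN runs at -15.4° with length 44.4, so N = 44.4·(cos -15.4°, sin -15.4°) = (42.806, -11.791). ∠BNS = 123.5°, so NS runs at -15.4° + (180° − 123.5°) = 41.100° from the x-axis; with |NS| = 24.0, S = N + 24.0·(cos 41.100°, sin 41.100°) = (60.891, 3.9863). NS ⟂ SU; with |SU| = 9.8 on the left of NS, U = S + 9.8·(-0.65738, 0.75356) = (54.449, 11.371). Then |BU| = |U − B| = 55.624.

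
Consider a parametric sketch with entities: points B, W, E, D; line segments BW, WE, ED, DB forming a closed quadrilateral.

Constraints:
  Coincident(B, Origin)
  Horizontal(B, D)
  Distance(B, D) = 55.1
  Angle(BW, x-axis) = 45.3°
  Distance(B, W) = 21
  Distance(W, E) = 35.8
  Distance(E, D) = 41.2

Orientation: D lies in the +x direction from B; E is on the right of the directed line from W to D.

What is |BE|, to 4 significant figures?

28.28

Checks: |WE| = 35.80 ✓; |ED| = 41.20 ✓.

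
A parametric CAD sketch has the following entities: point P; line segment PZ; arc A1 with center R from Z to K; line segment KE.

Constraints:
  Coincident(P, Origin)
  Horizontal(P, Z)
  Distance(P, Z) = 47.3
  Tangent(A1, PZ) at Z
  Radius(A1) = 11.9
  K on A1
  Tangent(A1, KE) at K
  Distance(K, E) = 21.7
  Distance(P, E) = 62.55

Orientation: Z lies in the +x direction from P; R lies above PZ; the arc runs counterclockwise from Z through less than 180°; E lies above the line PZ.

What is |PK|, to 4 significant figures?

60.62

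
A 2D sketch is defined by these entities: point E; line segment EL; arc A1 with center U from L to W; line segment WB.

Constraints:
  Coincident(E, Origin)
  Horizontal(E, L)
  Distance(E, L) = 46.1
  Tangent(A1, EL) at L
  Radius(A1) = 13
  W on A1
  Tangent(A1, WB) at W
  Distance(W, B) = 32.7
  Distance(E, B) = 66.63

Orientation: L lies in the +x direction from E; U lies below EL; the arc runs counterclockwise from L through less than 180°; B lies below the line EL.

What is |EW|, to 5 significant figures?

38.372

E is at the origin; EL is horizontal with |EL| = 46.1 and L on the +x side, so L = (46.100, 0.0000). A1 meets EL tangentially, so UL is at right angles to EL, so U = L + (0, -13) = (46.100, -13.000). Since UW ⟂ WB (tangency), |UB| = √(13.0² + 32.7²) = 35.189 regardless of where W sits on A1. So B lies on both circle(E, 66.63) and circle(U, 35.189); the below-EL intersection is B = (46.015, -48.189). W is the foot of the tangent from B: W = (34.008, -17.773).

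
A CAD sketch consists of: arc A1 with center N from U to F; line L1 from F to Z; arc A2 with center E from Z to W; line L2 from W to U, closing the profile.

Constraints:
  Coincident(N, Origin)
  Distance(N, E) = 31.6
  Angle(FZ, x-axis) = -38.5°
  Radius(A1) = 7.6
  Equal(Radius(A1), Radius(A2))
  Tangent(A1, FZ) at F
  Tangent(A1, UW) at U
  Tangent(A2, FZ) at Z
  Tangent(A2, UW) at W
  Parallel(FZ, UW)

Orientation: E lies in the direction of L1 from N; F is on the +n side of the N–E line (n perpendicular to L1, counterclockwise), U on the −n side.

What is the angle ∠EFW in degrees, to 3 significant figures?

12.2°

The slot axis is L1's direction at -38.5°, so u = (cos -38.5°, sin -38.5°) = (0.783, -0.623) and n = (−sin -38.5°, cos -38.5°) = (0.623, 0.783). N is at the origin and E lies 31.6 along u from N, so E = 31.6·u = (24.7, -19.7). Tangency of A1 to both parallel lines with radius 7.6 puts F and U at N ± 7.6·n: F = (4.73, 5.95), U = (-4.73, -5.95). Equal radii place Z and W the same way about E: Z = E + 7.6·n = (29.5, -13.7), W = E − 7.6·n = (20.0, -25.6). Then cos ∠EFW = FE·FW / (|FE||FW|), giving 12.2°.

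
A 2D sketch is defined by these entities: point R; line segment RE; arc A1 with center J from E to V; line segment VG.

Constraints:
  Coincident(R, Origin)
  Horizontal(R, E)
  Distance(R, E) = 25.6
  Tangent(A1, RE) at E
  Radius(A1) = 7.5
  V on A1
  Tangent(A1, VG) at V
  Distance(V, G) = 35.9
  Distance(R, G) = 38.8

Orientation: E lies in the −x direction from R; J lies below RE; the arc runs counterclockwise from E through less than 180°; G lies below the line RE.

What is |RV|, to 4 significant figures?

33.48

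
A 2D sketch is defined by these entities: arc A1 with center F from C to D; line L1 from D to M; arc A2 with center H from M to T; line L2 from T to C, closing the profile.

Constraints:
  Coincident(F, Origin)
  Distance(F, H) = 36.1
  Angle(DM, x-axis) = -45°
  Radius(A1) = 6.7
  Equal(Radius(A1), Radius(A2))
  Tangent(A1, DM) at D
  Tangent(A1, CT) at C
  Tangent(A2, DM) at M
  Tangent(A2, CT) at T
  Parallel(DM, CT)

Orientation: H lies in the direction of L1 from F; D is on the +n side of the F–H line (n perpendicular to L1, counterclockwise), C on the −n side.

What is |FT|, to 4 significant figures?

36.72

The slot axis is L1's direction at -45.0°, so u = (cos -45.0°, sin -45.0°) = (0.7071, -0.7071) and n = (−sin -45.0°, cos -45.0°) = (0.7071, 0.7071). F is at the origin and H lies 36.1 along u from F, so H = 36.1·u = (25.53, -25.53). Tangency of A1 to both parallel lines with radius 6.7 puts D and C at F ± 6.7·n: D = (4.738, 4.738), C = (-4.738, -4.738). Equal radii place M and T the same way about H: M = H + 6.7·n = (30.26, -20.79), T = H − 6.7·n = (20.79, -30.26). Then |FT| = |T − F| = 36.72.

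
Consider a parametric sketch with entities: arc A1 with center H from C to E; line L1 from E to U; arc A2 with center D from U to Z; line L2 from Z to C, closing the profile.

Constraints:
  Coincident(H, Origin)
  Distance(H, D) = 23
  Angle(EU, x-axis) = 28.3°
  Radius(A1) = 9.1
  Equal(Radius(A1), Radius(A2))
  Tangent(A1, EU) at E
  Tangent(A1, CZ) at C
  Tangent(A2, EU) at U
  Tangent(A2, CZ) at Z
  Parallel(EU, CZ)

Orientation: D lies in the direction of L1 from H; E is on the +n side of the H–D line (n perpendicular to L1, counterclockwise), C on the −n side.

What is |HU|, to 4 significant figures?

24.73

The slot axis is L1's direction at 28.3°, so u = (cos 28.3°, sin 28.3°) = (0.8805, 0.4741) and n = (−sin 28.3°, cos 28.3°) = (-0.4741, 0.8805). H is at the origin and D lies 23.0 along u from H, so D = 23.0·u = (20.25, 10.90). Tangency of A1 to both parallel lines with radius 9.1 puts E and C at H ± 9.1·n: E = (-4.314, 8.012), C = (4.314, -8.012). Equal radii place U and Z the same way about D: U = D + 9.1·n = (15.94, 18.92), Z = D − 9.1·n = (24.57, 2.892). Then |HU| = |U − H| = 24.73.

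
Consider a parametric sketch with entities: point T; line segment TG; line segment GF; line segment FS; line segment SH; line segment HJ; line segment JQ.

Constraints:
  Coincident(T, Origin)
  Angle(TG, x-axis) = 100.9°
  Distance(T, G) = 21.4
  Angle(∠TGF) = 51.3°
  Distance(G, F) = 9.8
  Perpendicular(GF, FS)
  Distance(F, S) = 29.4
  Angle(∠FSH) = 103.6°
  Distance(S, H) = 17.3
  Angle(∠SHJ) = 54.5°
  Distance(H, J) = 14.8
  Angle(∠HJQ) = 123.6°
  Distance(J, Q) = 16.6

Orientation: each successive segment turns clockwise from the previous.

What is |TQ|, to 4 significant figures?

1.419

T is at the origin; TG runs at 100.9° with length 21.4, so G = (-4.047, 21.01). ∠TGF = 51.3° gives GF at -27.80° from the x-axis; with |GF| = 9.8, F = (4.622, 16.44). The perpendicularity gives FS at right angles to GF, so FS runs at -117.8°; with |FS| = 29.4, S = (-9.090, -9.563). ∠FSH = 103.6° gives SH at 165.8° from the x-axis; with |SH| = 17.3, H = (-25.86, -5.320). ∠SHJ = 54.5° gives HJ at 40.30° from the x-axis; with |HJ| = 14.8, J = (-14.57, 4.253). ∠HJQ = 123.6° gives JQ at -16.10° from the x-axis; with |JQ| = 16.6, Q = (1.376, -0.3505). Then |TQ| = |Q − T| = 1.419.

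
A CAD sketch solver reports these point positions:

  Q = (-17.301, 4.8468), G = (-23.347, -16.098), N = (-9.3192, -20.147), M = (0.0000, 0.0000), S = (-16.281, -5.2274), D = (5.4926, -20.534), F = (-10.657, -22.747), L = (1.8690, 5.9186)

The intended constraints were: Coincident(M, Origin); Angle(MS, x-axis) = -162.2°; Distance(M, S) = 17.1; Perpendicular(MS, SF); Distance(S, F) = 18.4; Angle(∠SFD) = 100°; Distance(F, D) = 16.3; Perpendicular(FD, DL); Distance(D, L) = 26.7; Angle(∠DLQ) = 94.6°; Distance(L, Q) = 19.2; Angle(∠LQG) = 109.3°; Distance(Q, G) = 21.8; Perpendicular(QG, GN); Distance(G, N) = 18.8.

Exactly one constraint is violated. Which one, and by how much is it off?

Distance(G, N) = 18.8 — off by 4.20.

M = (0.00, 0.00) ✓; MS at -162.2° ✓; |MS| = 17.10 ✓; ∠(MS, SF) = 90.00° ✓; |SF| = 18.40 ✓; ∠SFD = 99.99° ✓; |FD| = 16.30 ✓; ∠(FD, DL) = 90.00° ✓; |DL| = 26.70 ✓; ∠DLQ = 94.60° ✓; |LQ| = 19.20 ✓; ∠LQG = 109.3° ✓; |QG| = 21.80 ✓; ∠(QG, GN) = 90.00° ✓; |GN| = 14.60 ✗.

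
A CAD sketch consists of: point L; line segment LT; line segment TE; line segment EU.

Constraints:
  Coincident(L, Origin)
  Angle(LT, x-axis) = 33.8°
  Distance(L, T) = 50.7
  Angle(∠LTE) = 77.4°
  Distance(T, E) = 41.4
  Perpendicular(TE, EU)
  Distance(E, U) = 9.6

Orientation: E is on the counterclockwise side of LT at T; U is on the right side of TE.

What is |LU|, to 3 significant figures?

66.4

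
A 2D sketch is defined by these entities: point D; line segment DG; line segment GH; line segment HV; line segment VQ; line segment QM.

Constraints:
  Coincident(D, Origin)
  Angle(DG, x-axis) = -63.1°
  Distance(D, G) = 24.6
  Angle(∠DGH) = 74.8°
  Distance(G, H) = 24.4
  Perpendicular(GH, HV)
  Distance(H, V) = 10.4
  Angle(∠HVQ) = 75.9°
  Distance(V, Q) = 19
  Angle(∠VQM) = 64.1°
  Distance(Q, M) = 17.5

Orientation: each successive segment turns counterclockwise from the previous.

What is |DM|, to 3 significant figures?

33.2

∠HVQ = 75.9° gives VQ at -124° from the x-axis; with |VQ| = 19.0, Q = (11.7, -13.7). ∠VQM = 64.1° gives QM at -7.90° from the x-axis; with |QM| = 17.5, M = (29.0, -16.1). Then |DM| = |M − D| = 33.2.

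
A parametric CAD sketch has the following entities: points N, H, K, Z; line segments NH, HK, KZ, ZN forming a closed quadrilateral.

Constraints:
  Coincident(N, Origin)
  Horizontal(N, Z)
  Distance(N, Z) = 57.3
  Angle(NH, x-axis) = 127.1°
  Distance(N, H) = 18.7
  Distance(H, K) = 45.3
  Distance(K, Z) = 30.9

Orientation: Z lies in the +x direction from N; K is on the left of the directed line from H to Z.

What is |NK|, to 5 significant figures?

39.212

N is at the origin; NZ is horizontal with |NZ| = 57.3 and Z in +x, so Z = (57.3, 0). NH runs at 127.1° with |NH| = 18.7, so H = (-11.280, 14.915). K is determined by |HK| = 45.3 and |KZ| = 30.9 together: it lies at the intersection of circle(H, 45.3) and circle(Z, 30.9). With |HZ| = 70.183, the foot of the radical line on HZ is 42.909 from H and the perpendicular offset is √(45.3² − 42.909²) = 14.523. Taking the left-of-HZ solution: K = (33.735, 19.988).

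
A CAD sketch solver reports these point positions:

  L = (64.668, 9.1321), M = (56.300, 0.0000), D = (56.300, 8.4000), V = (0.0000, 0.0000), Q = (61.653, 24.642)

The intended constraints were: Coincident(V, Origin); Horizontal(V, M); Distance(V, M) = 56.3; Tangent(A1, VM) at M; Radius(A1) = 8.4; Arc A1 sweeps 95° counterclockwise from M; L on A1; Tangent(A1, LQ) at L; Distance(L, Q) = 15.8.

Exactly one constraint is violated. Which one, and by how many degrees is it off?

Tangent(A1, LQ) at L — off by 6.00°.

V = (0.00, 0.00) ✓; V.y = 0.00, M.y = 0.00 ✓; |VM| = 56.30 ✓; ∠(DM, MV) = 90.00° ✓; |DM| = 8.400 ✓; bearing(D→L) − bearing(D→M) = 95.00° ✓; |DL| = 8.400 ✓; ∠(DL, LQ) = 84.00° ✗; |LQ| = 15.80 ✓.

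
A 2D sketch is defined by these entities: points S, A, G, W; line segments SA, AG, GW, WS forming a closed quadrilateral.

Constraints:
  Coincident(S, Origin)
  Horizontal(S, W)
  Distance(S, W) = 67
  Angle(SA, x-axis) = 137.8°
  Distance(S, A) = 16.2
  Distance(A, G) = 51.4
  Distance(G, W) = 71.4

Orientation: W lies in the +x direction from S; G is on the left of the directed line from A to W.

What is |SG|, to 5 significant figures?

55.464

S is at the origin; SW is horizontal with |SW| = 67.0 and W in +x, so W = (67.0, 0). SA runs at 137.8° with |SA| = 16.2, so A = (-12.001, 10.882). G is determined by |AG| = 51.4 and |GW| = 71.4 together: it lies at the intersection of circle(A, 51.4) and circle(W, 71.4). With |AW| = 79.747, the foot of the radical line on AW is 24.475 from A and the perpendicular offset is √(51.4² − 24.475²) = 45.199. Taking the left-of-AW solution: G = (18.412, 52.318).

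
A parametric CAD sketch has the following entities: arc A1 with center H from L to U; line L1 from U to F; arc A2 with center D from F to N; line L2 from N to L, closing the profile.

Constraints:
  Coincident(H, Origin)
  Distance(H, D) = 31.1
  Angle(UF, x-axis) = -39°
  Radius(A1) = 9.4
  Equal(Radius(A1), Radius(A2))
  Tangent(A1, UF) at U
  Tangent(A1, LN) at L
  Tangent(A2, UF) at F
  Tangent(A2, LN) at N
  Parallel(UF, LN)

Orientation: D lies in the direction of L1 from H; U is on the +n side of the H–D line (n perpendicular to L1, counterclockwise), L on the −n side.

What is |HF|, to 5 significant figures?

32.490

The slot axis is L1's direction at -39.0°, so u = (cos -39.0°, sin -39.0°) = (0.77715, -0.62932) and n = (−sin -39.0°, cos -39.0°) = (0.62932, 0.77715). H is at the origin and D lies 31.1 along u from H, so D = 31.1·u = (24.169, -19.572). Tangency of A1 to both parallel lines with radius 9.4 puts U and L at H ± 9.4·n: U = (5.9156, 7.3052), L = (-5.9156, -7.3052). Equal radii place F and N the same way about D: F = D + 9.4·n = (30.085, -12.267), N = D − 9.4·n = (18.254, -26.877). Then |HF| = |F − H| = 32.490.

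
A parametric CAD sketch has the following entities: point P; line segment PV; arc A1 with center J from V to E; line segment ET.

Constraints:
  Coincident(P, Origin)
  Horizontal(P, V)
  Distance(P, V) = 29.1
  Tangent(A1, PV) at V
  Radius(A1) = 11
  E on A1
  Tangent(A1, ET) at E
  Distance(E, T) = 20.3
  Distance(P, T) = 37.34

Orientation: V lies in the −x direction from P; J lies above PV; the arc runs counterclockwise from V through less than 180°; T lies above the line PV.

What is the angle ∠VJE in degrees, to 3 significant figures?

93.5°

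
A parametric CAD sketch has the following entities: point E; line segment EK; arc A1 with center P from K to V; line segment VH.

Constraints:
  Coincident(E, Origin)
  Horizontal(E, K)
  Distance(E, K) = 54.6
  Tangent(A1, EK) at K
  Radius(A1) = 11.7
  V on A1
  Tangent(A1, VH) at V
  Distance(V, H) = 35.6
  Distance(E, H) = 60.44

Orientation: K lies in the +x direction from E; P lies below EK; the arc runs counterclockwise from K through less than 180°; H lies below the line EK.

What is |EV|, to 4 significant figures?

44.23

E is at the origin; E and K share the same y with |EK| = 54.6 and K on the +x side, so K = (54.60, 0.000). Tangency of A1 to EK means the radius PK is perpendicular to EK, so P = K + (0, -11.7) = (54.60, -11.70). Since PV ⟂ VH (tangency), |PH| = √(11.7² + 35.6²) = 37.47 regardless of where V sits on A1. So H lies on both circle(E, 60.44) and circle(P, 37.47); the below-EK intersection is H = (39.31, -45.91). V is the foot of the tangent from H: V = (42.96, -10.50).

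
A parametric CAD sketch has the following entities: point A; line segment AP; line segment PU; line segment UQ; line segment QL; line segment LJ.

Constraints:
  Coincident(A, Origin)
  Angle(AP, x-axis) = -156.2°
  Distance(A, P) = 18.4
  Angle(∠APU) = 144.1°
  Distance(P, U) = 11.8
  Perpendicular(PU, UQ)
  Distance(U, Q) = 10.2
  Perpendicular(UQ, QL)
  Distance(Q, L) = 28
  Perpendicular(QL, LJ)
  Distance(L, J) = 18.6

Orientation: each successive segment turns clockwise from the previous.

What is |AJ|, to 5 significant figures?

19.233

The perpendicularity gives QL at right angles to UQ, so QL runs at -12.100°; with |QL| = 28.0, L = (1.1429, -0.84767). The perpendicularity gives LJ at right angles to QL, so LJ runs at -102.10°; with |LJ| = 18.6, J = (-2.7560, -19.034). Then |AJ| = |J − A| = 19.233.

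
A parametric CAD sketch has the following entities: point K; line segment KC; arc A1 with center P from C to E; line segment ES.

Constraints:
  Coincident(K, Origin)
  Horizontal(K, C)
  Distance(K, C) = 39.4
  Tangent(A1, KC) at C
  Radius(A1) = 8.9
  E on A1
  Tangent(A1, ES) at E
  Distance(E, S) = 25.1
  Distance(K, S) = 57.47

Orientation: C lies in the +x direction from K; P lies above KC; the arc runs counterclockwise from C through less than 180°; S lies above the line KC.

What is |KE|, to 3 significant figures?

49.2

K is at the origin; KC is horizontal with |KC| = 39.4 and C on the +x side, so C = (39.4, 0.00). Tangency of A1 to KC means the radius PC is perpendicular to KC, so P = C + (0, 8.9) = (39.4, 8.90). Since PE ⟂ ES (tangency), |PS| = √(8.9² + 25.1²) = 26.6 regardless of where E sits on A1. So S lies on both circle(K, 57.47) and circle(P, 26.6); the above-KC intersection is S = (45.8, 34.8). E is the foot of the tangent from S: E = (48.3, 9.78).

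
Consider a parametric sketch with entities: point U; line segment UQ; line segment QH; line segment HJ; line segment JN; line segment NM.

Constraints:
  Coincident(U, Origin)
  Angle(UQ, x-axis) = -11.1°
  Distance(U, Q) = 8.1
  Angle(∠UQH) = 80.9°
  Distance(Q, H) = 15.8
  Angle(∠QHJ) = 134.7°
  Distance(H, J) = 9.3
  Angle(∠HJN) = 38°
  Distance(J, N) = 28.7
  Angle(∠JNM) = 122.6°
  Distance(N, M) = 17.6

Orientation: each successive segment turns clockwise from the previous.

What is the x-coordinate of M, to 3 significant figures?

24.8

U is at the origin; UQ runs at -11.1° with length 8.1, so Q = (7.95, -1.56). ∠UQH = 80.9° gives QH at -110° from the x-axis; with |QH| = 15.8, H = (2.49, -16.4). ∠QHJ = 134.7° gives HJ at -156° from the x-axis; with |HJ| = 9.3, J = (-5.97, -20.2). ∠HJN = 38.0° gives JN at 62.5° from the x-axis; with |JN| = 28.7, N = (7.28, 5.21). ∠JNM = 122.6° gives NM at 5.10° from the x-axis; with |NM| = 17.6, M = (24.8, 6.78). So M.x = 24.8.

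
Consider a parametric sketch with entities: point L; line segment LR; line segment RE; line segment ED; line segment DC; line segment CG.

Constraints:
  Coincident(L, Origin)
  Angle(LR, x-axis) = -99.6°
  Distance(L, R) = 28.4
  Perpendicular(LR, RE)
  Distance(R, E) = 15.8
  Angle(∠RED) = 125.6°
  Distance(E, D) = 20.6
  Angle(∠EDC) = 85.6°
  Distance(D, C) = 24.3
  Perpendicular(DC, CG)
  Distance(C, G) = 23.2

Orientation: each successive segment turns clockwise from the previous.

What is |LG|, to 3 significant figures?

19.6

L is at the origin; LR runs at -99.6° with length 28.4, so R = (-4.74, -28.0). LR is perpendicular to RE, so RE runs at 170°; with |RE| = 15.8, E = (-20.3, -25.4). ∠RED = 125.6° gives ED at 116° from the x-axis; with |ED| = 20.6, D = (-29.3, -6.85). ∠EDC = 85.6° gives DC at 21.6° from the x-axis; with |DC| = 24.3, C = (-6.75, 2.09). DC is perpendicular to CG, so CG runs at -68.4°; with |CG| = 23.2, G = (1.79, -19.5). Then |LG| = |G − L| = 19.6.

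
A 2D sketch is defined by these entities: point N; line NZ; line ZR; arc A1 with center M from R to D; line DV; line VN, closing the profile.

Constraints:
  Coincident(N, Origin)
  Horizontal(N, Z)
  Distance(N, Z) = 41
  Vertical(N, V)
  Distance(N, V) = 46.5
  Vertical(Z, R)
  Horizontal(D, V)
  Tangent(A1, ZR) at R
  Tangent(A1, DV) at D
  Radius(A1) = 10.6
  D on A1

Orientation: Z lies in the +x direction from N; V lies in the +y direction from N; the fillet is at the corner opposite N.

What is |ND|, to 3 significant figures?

55.6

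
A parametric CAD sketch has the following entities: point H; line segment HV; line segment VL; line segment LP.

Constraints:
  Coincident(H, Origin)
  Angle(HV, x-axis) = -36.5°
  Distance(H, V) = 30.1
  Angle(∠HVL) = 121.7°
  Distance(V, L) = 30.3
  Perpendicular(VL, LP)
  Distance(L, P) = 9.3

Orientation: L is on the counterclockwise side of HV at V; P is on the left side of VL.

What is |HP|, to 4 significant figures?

48.92

∠HVL = 121.7°, so VL runs at -36.5° + (180° − 121.7°) = 21.80° from the x-axis; with |VL| = 30.3, L = V + 30.3·(cos 21.80°, sin 21.80°) = (52.33, -6.652). VL is perpendicular to LP; with |LP| = 9.3 on the left of VL, P = L + 9.3·(-0.3714, 0.9285) = (48.88, 1.983). Then |HP| = |P − H| = 48.92.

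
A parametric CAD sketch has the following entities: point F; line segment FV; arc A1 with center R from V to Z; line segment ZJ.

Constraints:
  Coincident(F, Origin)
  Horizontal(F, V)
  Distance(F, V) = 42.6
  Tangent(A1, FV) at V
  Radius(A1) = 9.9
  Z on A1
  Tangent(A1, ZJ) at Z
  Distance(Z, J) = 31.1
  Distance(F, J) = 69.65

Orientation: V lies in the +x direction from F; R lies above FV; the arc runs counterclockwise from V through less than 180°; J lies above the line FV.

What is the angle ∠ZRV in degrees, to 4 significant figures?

79.74°

Checks: |RZ| = 9.900 ✓; ∠(RZ, ZJ) = 90.00° ✓; |ZJ| = 31.10 ✓; |FJ| = 69.65 ✓.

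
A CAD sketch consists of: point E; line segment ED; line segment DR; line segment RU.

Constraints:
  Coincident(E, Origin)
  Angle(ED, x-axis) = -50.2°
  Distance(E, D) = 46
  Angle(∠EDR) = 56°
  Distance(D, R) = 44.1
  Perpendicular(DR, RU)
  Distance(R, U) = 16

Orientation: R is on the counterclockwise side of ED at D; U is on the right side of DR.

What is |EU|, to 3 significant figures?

57.2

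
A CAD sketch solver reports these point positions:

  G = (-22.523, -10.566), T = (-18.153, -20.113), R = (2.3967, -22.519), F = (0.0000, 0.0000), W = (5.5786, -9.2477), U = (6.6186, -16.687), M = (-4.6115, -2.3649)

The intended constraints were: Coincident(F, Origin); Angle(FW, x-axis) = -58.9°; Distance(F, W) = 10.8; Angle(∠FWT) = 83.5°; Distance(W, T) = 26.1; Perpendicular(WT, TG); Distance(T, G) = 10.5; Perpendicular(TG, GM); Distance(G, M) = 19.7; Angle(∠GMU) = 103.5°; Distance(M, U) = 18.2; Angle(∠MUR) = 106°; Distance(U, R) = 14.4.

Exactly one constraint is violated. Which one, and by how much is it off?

Distance(U, R) = 14.4 — off by 7.20.

F = (0.00, 0.00) ✓; FW at -58.90° ✓; |FW| = 10.80 ✓; ∠FWT = 83.50° ✓; |WT| = 26.10 ✓; ∠(WT, TG) = 90.01° ✓; |TG| = 10.50 ✓; ∠(TG, GM) = 89.99° ✓; |GM| = 19.70 ✓; ∠GMU = 103.5° ✓; |MU| = 18.20 ✓; ∠MUR = 106.0° ✓; |UR| = 7.200 ✗.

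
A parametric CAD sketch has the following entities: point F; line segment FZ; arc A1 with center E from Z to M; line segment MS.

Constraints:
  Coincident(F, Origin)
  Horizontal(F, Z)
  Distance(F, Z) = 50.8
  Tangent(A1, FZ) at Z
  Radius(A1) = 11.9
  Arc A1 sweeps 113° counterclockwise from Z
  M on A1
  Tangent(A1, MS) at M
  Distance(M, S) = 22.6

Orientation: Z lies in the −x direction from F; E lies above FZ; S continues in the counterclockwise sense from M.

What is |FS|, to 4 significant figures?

61.36

On A1, Z sits at bearing -90° from E; a 113° counterclockwise sweep puts M at bearing 23°, so M = E + 11.9·(cos 23°, sin 23°) = (-39.85, 16.55). Tangency of A1 to MS means the radius EM is perpendicular to MS, so MS runs along (−sin 23°, cos 23°); with |MS| = 22.6, S = (-48.68, 37.35). Then |FS| = |S − F| = 61.36.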